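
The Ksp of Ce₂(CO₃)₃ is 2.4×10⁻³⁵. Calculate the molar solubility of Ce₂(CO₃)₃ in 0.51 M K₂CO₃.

Ce₂(CO₃)₃(s) ⇌ 2 Ce³⁺(aq) + 3 CO₃²⁻(aq)
With CO₃²⁻ already at 0.51 M and s small, take [CO₃²⁻] ≈ 0.51 M and [Ce³⁺] = 2s.
Ksp = [Ce³⁺]^2[CO₃²⁻]^3 = (2s)^2(0.51)^3
(2s)^2 = 2.4×10⁻³⁵ / (0.51)^3 = 1.8×10⁻³⁴
s = 6.7×10⁻¹⁸ M

6.7×10⁻¹⁸ M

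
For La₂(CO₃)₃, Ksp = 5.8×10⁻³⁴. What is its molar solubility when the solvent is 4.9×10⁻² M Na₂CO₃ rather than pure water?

1.1×10⁻¹⁵ M

La₂(CO₃)₃(s) ⇌ 2 La³⁺(aq) + 3 CO₃²⁻(aq)
The solution already contains CO₃²⁻ at 4.9×10⁻² M. Let s be the molar solubility of La₂(CO₃)₃.
[CO₃²⁻] ≈ 4.9×10⁻² M (common ion dominates); [La³⁺] = 2s.
Ksp = [La³⁺]^2[CO₃²⁻]^3 = (2s)^2(4.9×10⁻²)^3
(2s)^2 = 5.8×10⁻³⁴ / (4.9×10⁻²)^3 = 4.9×10⁻³⁰
s = 1.1×10⁻¹⁵ M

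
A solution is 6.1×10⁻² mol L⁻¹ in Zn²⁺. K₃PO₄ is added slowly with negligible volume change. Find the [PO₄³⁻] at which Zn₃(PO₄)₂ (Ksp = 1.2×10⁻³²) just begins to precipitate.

7.3×10⁻¹⁵ M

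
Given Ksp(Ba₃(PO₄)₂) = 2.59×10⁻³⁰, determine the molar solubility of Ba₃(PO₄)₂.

4.74×10⁻⁷ M

Ba₃(PO₄)₂(s) ⇌ 3 Ba²⁺(aq) + 2 PO₄³⁻(aq)
If s mol/L of Ba₃(PO₄)₂ dissolves, [Ba²⁺] = 3s and [PO₄³⁻] = 2s.
Ksp = [Ba²⁺]^3[PO₄³⁻]^2 = (3s)^3 · (2s)^2 = 108s^5
108s^5 = 2.59×10⁻³⁰  ⇒  s^5 = 2.40×10⁻³²
s = 4.74×10⁻⁷ mol/L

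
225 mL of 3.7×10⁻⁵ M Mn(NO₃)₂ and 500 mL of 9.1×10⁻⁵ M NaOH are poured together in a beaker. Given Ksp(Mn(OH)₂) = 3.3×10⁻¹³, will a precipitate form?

Total volume after mixing = 225 + 500 = 725 mL.
[Mn²⁺] = (3.7×10⁻⁵)(225)/725 = 1.1×10⁻⁵ M
[OH⁻] = (9.1×10⁻⁵)(500)/725 = 6.3×10⁻⁵ M
Q = [Mn²⁺][OH⁻]^2 = 4.5×10⁻¹⁴
Q < Ksp (4.5×10⁻¹⁴ vs 3.3×10⁻¹³); the solution remains unsaturated and no precipitate forms.

No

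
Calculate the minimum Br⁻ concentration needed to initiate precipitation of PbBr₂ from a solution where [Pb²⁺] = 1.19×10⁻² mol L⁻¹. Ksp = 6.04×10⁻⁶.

Precipitation of each salt begins when its ion product equals Ksp.
PbBr₂(s) ⇌ Pb²⁺(aq) + 2 Br⁻(aq)
Ksp = [Pb²⁺][Br⁻]^2 = [Br⁻]^2(1.19×10⁻²)
[Br⁻]^2 = 6.04×10⁻⁶ / (1.19×10⁻²) = 5.08×10⁻⁴
[Br⁻] = 2.25×10⁻² mol L⁻¹

2.25×10⁻² M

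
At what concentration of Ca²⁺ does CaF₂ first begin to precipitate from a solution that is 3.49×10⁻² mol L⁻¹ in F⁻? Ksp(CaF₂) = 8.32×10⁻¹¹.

Each salt precipitates once Q = Ksp for that salt.
CaF₂(s) ⇌ Ca²⁺(aq) + 2 F⁻(aq)
Ksp = [Ca²⁺][F⁻]^2 = [Ca²⁺](3.49×10⁻²)^2
[Ca²⁺] = 8.32×10⁻¹¹ / (3.49×10⁻²)^2 = 6.83×10⁻⁸
[Ca²⁺] = 6.83×10⁻⁸ mol L⁻¹

6.83×10⁻⁸ M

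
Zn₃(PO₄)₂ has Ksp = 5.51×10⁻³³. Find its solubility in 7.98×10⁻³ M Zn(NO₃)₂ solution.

Zn₃(PO₄)₂(s) ⇌ 3 Zn²⁺(aq) + 2 PO₄³⁻(aq)
Zn²⁺ is already present at 7.98×10⁻³ M. If s mol/L of Zn₃(PO₄)₂ dissolves, [PO₄³⁻] = 2s while [Zn²⁺] ≈ 7.98×10⁻³ M.
Ksp = [Zn²⁺]^3[PO₄³⁻]^2 = (7.98×10⁻³)^3(2s)^2
(2s)^2 = 5.51×10⁻³³ / (7.98×10⁻³)^3 = 1.08×10⁻²⁶
s = 5.21×10⁻¹⁴ M

5.21×10⁻¹⁴ M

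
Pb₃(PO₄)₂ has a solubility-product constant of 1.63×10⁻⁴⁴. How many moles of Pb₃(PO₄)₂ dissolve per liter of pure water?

6.85×10⁻¹⁰ M

Pb₃(PO₄)₂(s) ⇌ 3 Pb²⁺(aq) + 2 PO₄³⁻(aq)
With molar solubility s: [Pb²⁺] = 3s, [PO₄³⁻] = 2s.
Ksp = [Pb²⁺]^3[PO₄³⁻]^2 = (3s)^3 · (2s)^2 = 108s^5
108s^5 = 1.63×10⁻⁴⁴  ⇒  s^5 = 1.51×10⁻⁴⁶
s = 6.85×10⁻¹⁰ mol L⁻¹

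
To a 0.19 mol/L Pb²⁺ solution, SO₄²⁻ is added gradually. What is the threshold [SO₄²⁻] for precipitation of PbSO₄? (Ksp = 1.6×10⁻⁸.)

A salt starts to precipitate once the ion product Q reaches its Ksp.
PbSO₄(s) ⇌ Pb²⁺(aq) + SO₄²⁻(aq)
Ksp = [Pb²⁺][SO₄²⁻] = [SO₄²⁻](0.19)
[SO₄²⁻] = 1.6×10⁻⁸ / (0.19) = 8.4×10⁻⁸
[SO₄²⁻] = 8.4×10⁻⁸ mol/L

8.4×10⁻⁸ M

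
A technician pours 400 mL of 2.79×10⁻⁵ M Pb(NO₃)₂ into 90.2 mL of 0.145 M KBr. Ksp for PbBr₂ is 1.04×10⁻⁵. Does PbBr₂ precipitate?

The combined volume is 490.2 mL.
[Pb²⁺] = (2.79×10⁻⁵)(400)/490.2 = 2.28×10⁻⁵ M
[Br⁻] = (0.145)(90.2)/490.2 = 2.67×10⁻² M
Q = [Pb²⁺][Br⁻]^2 = 1.62×10⁻⁸
Q < Ksp (1.62×10⁻⁸ vs 1.04×10⁻⁵); the solution remains unsaturated and no precipitate forms.

No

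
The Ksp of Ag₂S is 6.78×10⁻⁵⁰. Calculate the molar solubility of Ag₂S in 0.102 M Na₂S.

4.08×10⁻²⁵ M

Ag₂S(s) ⇌ 2 Ag⁺(aq) + S²⁻(aq)
The solution already contains S²⁻ at 0.102 M. Let s be the molar solubility of Ag₂S.
[S²⁻] ≈ 0.102 M (common ion dominates); [Ag⁺] = 2s.
Ksp = [Ag⁺]^2[S²⁻] = (2s)^2(0.102)
(2s)^2 = 6.78×10⁻⁵⁰ / (0.102) = 6.65×10⁻⁴⁹
s = 4.08×10⁻²⁵ M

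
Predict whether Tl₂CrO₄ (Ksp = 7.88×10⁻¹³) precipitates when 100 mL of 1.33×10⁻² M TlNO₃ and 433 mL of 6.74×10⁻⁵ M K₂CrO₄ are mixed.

Yes

The combined volume is 533 mL.
[Tl⁺] = (1.33×10⁻²)(100)/533 = 2.50×10⁻³ M
[CrO₄²⁻] = (6.74×10⁻⁵)(433)/533 = 5.48×10⁻⁵ M
Q = [Tl⁺]^2[CrO₄²⁻] = 3.41×10⁻¹⁰
Because Q > Ksp (3.41×10⁻¹⁰ vs 7.88×10⁻¹³), a precipitate of Tl₂CrO₄ forms.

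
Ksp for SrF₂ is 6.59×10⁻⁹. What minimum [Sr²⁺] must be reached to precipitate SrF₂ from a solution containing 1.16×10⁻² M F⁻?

The threshold for precipitation is Q = Ksp.
SrF₂(s) ⇌ Sr²⁺(aq) + 2 F⁻(aq)
Ksp = [Sr²⁺][F⁻]^2 = [Sr²⁺](1.16×10⁻²)^2
[Sr²⁺] = 6.59×10⁻⁹ / (1.16×10⁻²)^2 = 4.90×10⁻⁵
[Sr²⁺] = 4.90×10⁻⁵ M

4.90×10⁻⁵ M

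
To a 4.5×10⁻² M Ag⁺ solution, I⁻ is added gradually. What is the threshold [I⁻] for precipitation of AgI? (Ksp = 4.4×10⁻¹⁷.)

The threshold for precipitation is Q = Ksp.
AgI(s) ⇌ Ag⁺(aq) + I⁻(aq)
Ksp = [Ag⁺][I⁻] = [I⁻](4.5×10⁻²)
[I⁻] = 4.4×10⁻¹⁷ / (4.5×10⁻²) = 9.8×10⁻¹⁶
[I⁻] = 9.8×10⁻¹⁶ M

9.8×10⁻¹⁶ M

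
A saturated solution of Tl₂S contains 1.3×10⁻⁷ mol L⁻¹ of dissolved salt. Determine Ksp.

Tl₂S(s) ⇌ 2 Tl⁺(aq) + S²⁻(aq)
Call the molar solubility s, so that [Tl⁺] = 2s and [S²⁻] = s.
Ksp = [Tl⁺]^2[S²⁻] = (2s)^2 · s = 4s^3
Ksp = 4 × (1.3×10⁻⁷)^3 = 8.8×10⁻²¹

Ksp = 8.8×10⁻²¹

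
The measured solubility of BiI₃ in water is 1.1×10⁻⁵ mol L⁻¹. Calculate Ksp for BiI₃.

BiI₃(s) ⇌ Bi³⁺(aq) + 3 I⁻(aq)
For each mole of BiI₃ that dissolves per liter, [Bi³⁺] = s and [I⁻] = 3s; let s denote this solubility.
Ksp = [Bi³⁺][I⁻]^3 = s · (3s)^3 = 27s^4
Ksp = 27 × (1.1×10⁻⁵)^4 = 4.0×10⁻¹⁹

Ksp = 4.0×10⁻¹⁹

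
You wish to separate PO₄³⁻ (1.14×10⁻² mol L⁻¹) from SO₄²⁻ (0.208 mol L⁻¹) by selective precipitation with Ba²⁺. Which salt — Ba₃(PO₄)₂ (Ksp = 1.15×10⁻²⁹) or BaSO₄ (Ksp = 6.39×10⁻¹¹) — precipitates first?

Each salt precipitates once Q = Ksp for that salt.
For Ba₃(PO₄)₂: [Ba²⁺] = (Ksp/[PO₄³⁻]^2)^(1/3) = 4.46×10⁻⁹ mol L⁻¹
For BaSO₄: [Ba²⁺] = (Ksp/[SO₄²⁻]) = 3.07×10⁻¹⁰ mol L⁻¹
The smaller threshold [Ba²⁺] is reached first, so BaSO₄ precipitates first.

BaSO₄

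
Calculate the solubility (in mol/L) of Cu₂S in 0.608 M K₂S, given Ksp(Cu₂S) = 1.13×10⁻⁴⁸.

6.82×10⁻²⁵ M

Cu₂S(s) ⇌ 2 Cu⁺(aq) + S²⁻(aq)
S²⁻ is already present at 0.608 M. If s mol/L of Cu₂S dissolves, [Cu⁺] = 2s while [S²⁻] ≈ 0.608 M.
Ksp = [Cu⁺]^2[S²⁻] = (2s)^2(0.608)
(2s)^2 = 1.13×10⁻⁴⁸ / (0.608) = 1.86×10⁻⁴⁸
s = 6.82×10⁻²⁵ M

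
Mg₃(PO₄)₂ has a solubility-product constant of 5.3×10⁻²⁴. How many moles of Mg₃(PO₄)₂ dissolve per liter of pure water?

Mg₃(PO₄)₂(s) ⇌ 3 Mg²⁺(aq) + 2 PO₄³⁻(aq)
With molar solubility s: [Mg²⁺] = 3s, [PO₄³⁻] = 2s.
Ksp = [Mg²⁺]^3[PO₄³⁻]^2 = (3s)^3 · (2s)^2 = 108s^5
108s^5 = 5.3×10⁻²⁴  ⇒  s^5 = 4.9×10⁻²⁶
s = (4.9×10⁻²⁶)^(1/5) = 8.7×10⁻⁶ M

8.7×10⁻⁶ M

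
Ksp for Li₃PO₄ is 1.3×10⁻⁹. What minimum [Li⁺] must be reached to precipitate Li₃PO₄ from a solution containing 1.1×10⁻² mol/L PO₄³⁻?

4.9×10⁻³ M

Precipitation of each salt begins when its ion product equals Ksp.
Li₃PO₄(s) ⇌ 3 Li⁺(aq) + PO₄³⁻(aq)
Ksp = [Li⁺]^3[PO₄³⁻] = [Li⁺]^3(1.1×10⁻²)
[Li⁺]^3 = 1.3×10⁻⁹ / (1.1×10⁻²) = 1.2×10⁻⁷
[Li⁺] = 4.9×10⁻³ mol/L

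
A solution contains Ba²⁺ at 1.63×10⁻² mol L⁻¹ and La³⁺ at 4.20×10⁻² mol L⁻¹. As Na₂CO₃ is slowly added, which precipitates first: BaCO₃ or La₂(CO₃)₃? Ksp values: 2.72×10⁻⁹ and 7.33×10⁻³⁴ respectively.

La₂(CO₃)₃

The threshold for precipitation is Q = Ksp.
For BaCO₃: [CO₃²⁻] = (Ksp/[Ba²⁺]) = 1.67×10⁻⁷ mol L⁻¹
For La₂(CO₃)₃: [CO₃²⁻] = (Ksp/[La³⁺]^2)^(1/3) = 7.46×10⁻¹¹ mol L⁻¹
The smaller threshold [CO₃²⁻] is reached first, so La₂(CO₃)₃ precipitates first.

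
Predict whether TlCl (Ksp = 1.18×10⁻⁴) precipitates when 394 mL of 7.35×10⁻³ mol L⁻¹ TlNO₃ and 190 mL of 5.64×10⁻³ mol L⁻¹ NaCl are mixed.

After mixing, V = 394 mL + 190 mL = 584 mL.
[Tl⁺] = (7.35×10⁻³)(394)/584 = 4.96×10⁻³ mol L⁻¹
[Cl⁻] = (5.64×10⁻³)(190)/584 = 1.83×10⁻³ mol L⁻¹
Q = [Tl⁺][Cl⁻] = 9.10×10⁻⁶
Since Q (9.10×10⁻⁶) is less than Ksp (1.18×10⁻⁴), no TlCl precipitates.

No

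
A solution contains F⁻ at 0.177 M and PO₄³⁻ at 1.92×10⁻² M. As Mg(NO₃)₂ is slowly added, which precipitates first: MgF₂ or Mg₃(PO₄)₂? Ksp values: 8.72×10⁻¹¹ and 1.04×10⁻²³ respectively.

MgF₂

Each salt precipitates once Q = Ksp for that salt.
For MgF₂: [Mg²⁺] = (Ksp/[F⁻]^2) = 2.78×10⁻⁹ M
For Mg₃(PO₄)₂: [Mg²⁺] = (Ksp/[PO₄³⁻]^2)^(1/3) = 3.04×10⁻⁷ M
Since MgF₂ needs less Mg²⁺ to reach saturation, it precipitates first.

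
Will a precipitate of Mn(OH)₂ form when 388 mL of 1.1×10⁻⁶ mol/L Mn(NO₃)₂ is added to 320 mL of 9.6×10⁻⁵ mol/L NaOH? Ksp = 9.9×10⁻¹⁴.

No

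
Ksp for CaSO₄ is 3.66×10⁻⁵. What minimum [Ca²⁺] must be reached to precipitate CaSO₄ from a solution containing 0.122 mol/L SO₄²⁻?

3.00×10⁻⁴ M

Precipitation of each salt begins when its ion product equals Ksp.
CaSO₄(s) ⇌ Ca²⁺(aq) + SO₄²⁻(aq)
Ksp = [Ca²⁺][SO₄²⁻] = [Ca²⁺](0.122)
[Ca²⁺] = 3.66×10⁻⁵ / (0.122) = 3.00×10⁻⁴
[Ca²⁺] = 3.00×10⁻⁴ mol/L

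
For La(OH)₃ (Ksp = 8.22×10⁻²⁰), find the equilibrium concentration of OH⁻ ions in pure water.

La(OH)₃(s) ⇌ La³⁺(aq) + 3 OH⁻(aq)
Let s be the molar solubility. Then [La³⁺] = s and [OH⁻] = 3s.
Ksp = [La³⁺][OH⁻]^3 = s · (3s)^3 = 27s^4 = 8.22×10⁻²⁰
s = 7.43×10⁻⁶ mol L⁻¹
[OH⁻] = 3s = 2.23×10⁻⁵ mol L⁻¹

2.23×10⁻⁵ M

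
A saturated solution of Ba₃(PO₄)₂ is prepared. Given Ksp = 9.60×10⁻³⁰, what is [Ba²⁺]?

Ba₃(PO₄)₂(s) ⇌ 3 Ba²⁺(aq) + 2 PO₄³⁻(aq)
If s mol/L of Ba₃(PO₄)₂ dissolves, [Ba²⁺] = 3s and [PO₄³⁻] = 2s.
Ksp = [Ba²⁺]^3[PO₄³⁻]^2 = (3s)^3 · (2s)^2 = 108s^5 = 9.60×10⁻³⁰
s = 6.16×10⁻⁷ M
[Ba²⁺] = 3s = 1.85×10⁻⁶ M

1.85×10⁻⁶ M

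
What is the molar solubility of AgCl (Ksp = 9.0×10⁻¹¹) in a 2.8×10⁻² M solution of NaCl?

AgCl(s) ⇌ Ag⁺(aq) + Cl⁻(aq)
Let s be the solubility of AgCl here. The common ion gives [Cl⁻] ≈ 2.8×10⁻² M, and [Ag⁺] = s.
Ksp = [Ag⁺][Cl⁻] = s(2.8×10⁻²)
s = 9.0×10⁻¹¹ / (2.8×10⁻²) = 3.2×10⁻⁹
s = 3.2×10⁻⁹ M

3.2×10⁻⁹ M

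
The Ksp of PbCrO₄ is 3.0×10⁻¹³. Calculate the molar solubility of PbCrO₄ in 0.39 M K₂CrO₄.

7.7×10⁻¹³ M

PbCrO₄(s) ⇌ Pb²⁺(aq) + CrO₄²⁻(aq)
The solution already contains CrO₄²⁻ at 0.39 M. Let s be the molar solubility of PbCrO₄.
[CrO₄²⁻] ≈ 0.39 M (common ion dominates); [Pb²⁺] = s.
Ksp = [Pb²⁺][CrO₄²⁻] = s(0.39)
s = 3.0×10⁻¹³ / (0.39) = 7.7×10⁻¹³
s = 7.7×10⁻¹³ M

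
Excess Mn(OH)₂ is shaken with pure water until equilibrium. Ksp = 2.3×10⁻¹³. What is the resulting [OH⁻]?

Mn(OH)₂(s) ⇌ Mn²⁺(aq) + 2 OH⁻(aq)
Call the molar solubility s, so that [Mn²⁺] = s and [OH⁻] = 2s.
Ksp = [Mn²⁺][OH⁻]^2 = s · (2s)^2 = 4s^3 = 2.3×10⁻¹³
s = 3.9×10⁻⁵ M
[OH⁻] = 2s = 7.7×10⁻⁵ M

7.7×10⁻⁵ M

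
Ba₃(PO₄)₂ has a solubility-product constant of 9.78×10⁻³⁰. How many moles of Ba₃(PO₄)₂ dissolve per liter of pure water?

6.19×10⁻⁷ M

Ba₃(PO₄)₂(s) ⇌ 3 Ba²⁺(aq) + 2 PO₄³⁻(aq)
For each mole of Ba₃(PO₄)₂ that dissolves per liter, [Ba²⁺] = 3s and [PO₄³⁻] = 2s; let s denote this solubility.
Ksp = [Ba²⁺]^3[PO₄³⁻]^2 = (3s)^3 · (2s)^2 = 108s^5
108s^5 = 9.78×10⁻³⁰  ⇒  s^5 = 9.06×10⁻³²
Taking the 5th root, s = 6.19×10⁻⁷ mol/L.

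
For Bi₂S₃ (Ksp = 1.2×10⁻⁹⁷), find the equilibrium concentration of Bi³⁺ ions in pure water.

Bi₂S₃(s) ⇌ 2 Bi³⁺(aq) + 3 S²⁻(aq)
Let s be the molar solubility. Then [Bi³⁺] = 2s and [S²⁻] = 3s.
Ksp = [Bi³⁺]^2[S²⁻]^3 = (2s)^2 · (3s)^3 = 108s^5 = 1.2×10⁻⁹⁷
s = 1.6×10⁻²⁰ M
[Bi³⁺] = 2s = 3.2×10⁻²⁰ M

3.2×10⁻²⁰ M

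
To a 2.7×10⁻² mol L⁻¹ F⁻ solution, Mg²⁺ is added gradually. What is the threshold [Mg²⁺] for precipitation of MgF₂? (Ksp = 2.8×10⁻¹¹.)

3.8×10⁻⁸ M

A salt starts to precipitate once the ion product Q reaches its Ksp.
MgF₂(s) ⇌ Mg²⁺(aq) + 2 F⁻(aq)
Ksp = [Mg²⁺][F⁻]^2 = [Mg²⁺](2.7×10⁻²)^2
[Mg²⁺] = 2.8×10⁻¹¹ / (2.7×10⁻²)^2 = 3.8×10⁻⁸
[Mg²⁺] = 3.8×10⁻⁸ mol L⁻¹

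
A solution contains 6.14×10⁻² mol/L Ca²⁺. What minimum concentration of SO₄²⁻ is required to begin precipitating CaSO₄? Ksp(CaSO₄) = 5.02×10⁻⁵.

8.18×10⁻⁴ M

The threshold for precipitation is Q = Ksp.
CaSO₄(s) ⇌ Ca²⁺(aq) + SO₄²⁻(aq)
Ksp = [Ca²⁺][SO₄²⁻] = [SO₄²⁻](6.14×10⁻²)
[SO₄²⁻] = 5.02×10⁻⁵ / (6.14×10⁻²) = 8.18×10⁻⁴
[SO₄²⁻] = 8.18×10⁻⁴ mol/L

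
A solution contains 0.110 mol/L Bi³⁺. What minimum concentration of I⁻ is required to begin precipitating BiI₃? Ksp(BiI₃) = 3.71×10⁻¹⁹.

1.50×10⁻⁶ M

A salt starts to precipitate once the ion product Q reaches its Ksp.
BiI₃(s) ⇌ Bi³⁺(aq) + 3 I⁻(aq)
Ksp = [Bi³⁺][I⁻]^3 = [I⁻]^3(0.110)
[I⁻]^3 = 3.71×10⁻¹⁹ / (0.110) = 3.37×10⁻¹⁸
[I⁻] = 1.50×10⁻⁶ mol/L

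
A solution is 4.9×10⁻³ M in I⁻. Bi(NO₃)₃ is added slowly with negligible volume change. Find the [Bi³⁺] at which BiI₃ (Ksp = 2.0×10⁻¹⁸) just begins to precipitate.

The threshold for precipitation is Q = Ksp.
BiI₃(s) ⇌ Bi³⁺(aq) + 3 I⁻(aq)
Ksp = [Bi³⁺][I⁻]^3 = [Bi³⁺](4.9×10⁻³)^3
[Bi³⁺] = 2.0×10⁻¹⁸ / (4.9×10⁻³)^3 = 1.7×10⁻¹¹
[Bi³⁺] = 1.7×10⁻¹¹ M

1.7×10⁻¹¹ M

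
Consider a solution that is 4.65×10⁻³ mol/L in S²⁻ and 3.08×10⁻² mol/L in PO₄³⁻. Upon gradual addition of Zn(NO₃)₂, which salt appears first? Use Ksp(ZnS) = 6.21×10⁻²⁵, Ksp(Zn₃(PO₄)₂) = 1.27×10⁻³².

Precipitation of each salt begins when its ion product equals Ksp.
For ZnS: [Zn²⁺] = (Ksp/[S²⁻]) = 1.34×10⁻²² mol/L
For Zn₃(PO₄)₂: [Zn²⁺] = (Ksp/[PO₄³⁻]^2)^(1/3) = 2.37×10⁻¹⁰ mol/L
ZnS requires the lower [Zn²⁺], so it precipitates first.

ZnS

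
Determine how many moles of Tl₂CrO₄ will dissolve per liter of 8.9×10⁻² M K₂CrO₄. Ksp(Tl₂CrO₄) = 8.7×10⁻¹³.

1.6×10⁻⁶ M

Tl₂CrO₄(s) ⇌ 2 Tl⁺(aq) + CrO₄²⁻(aq)
Let s be the solubility of Tl₂CrO₄ here. The common ion gives [CrO₄²⁻] ≈ 8.9×10⁻² M, and [Tl⁺] = 2s.
Ksp = [Tl⁺]^2[CrO₄²⁻] = (2s)^2(8.9×10⁻²)
(2s)^2 = 8.7×10⁻¹³ / (8.9×10⁻²) = 9.8×10⁻¹²
s = 1.6×10⁻⁶ M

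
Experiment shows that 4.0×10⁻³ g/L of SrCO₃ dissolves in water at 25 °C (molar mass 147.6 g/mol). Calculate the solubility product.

Ksp = 7.3×10⁻¹⁰

Molar solubility s = (4.0×10⁻³ g/L) / (147.6 g/mol) = 2.710×10⁻⁵ mol/L
SrCO₃(s) ⇌ Sr²⁺(aq) + CO₃²⁻(aq)
Call the molar solubility s, so that [Sr²⁺] = s and [CO₃²⁻] = s.
Ksp = [Sr²⁺][CO₃²⁻] = s · s = s^2
Ksp = (2.710×10⁻⁵)^2 = 7.3×10⁻¹⁰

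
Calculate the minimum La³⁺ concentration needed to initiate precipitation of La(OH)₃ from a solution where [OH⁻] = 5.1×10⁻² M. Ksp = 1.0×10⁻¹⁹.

The threshold for precipitation is Q = Ksp.
La(OH)₃(s) ⇌ La³⁺(aq) + 3 OH⁻(aq)
Ksp = [La³⁺][OH⁻]^3 = [La³⁺](5.1×10⁻²)^3
[La³⁺] = 1.0×10⁻¹⁹ / (5.1×10⁻²)^3 = 7.5×10⁻¹⁶
[La³⁺] = 7.5×10⁻¹⁶ M

7.5×10⁻¹⁶ M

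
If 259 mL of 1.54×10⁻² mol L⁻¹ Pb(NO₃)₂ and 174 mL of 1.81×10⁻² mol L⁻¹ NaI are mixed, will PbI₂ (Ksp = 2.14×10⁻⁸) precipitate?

The combined volume is 433 mL.
[Pb²⁺] = (1.54×10⁻²)(259)/433 = 9.21×10⁻³ mol L⁻¹
[I⁻] = (1.81×10⁻²)(174)/433 = 7.27×10⁻³ mol L⁻¹
Q = [Pb²⁺][I⁻]^2 = 4.87×10⁻⁷
Q = 4.87×10⁻⁷ > Ksp = 2.14×10⁻⁸, so the solution is supersaturated and PbI₂ precipitates.

Yes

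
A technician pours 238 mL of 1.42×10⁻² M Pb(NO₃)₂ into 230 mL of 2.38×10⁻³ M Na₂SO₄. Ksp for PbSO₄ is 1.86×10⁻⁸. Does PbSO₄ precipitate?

Total volume after mixing = 238 + 230 = 468 mL.
[Pb²⁺] = (1.42×10⁻²)(238)/468 = 7.22×10⁻³ M
[SO₄²⁻] = (2.38×10⁻³)(230)/468 = 1.17×10⁻³ M
Q = [Pb²⁺][SO₄²⁻] = 8.45×10⁻⁶
Since Q (8.45×10⁻⁶) exceeds Ksp (1.86×10⁻⁸), PbSO₄ will precipitate.

Yes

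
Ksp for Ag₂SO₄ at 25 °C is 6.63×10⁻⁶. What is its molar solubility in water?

Ag₂SO₄(s) ⇌ 2 Ag⁺(aq) + SO₄²⁻(aq)
If s mol/L of Ag₂SO₄ dissolves, [Ag⁺] = 2s and [SO₄²⁻] = s.
Ksp = [Ag⁺]^2[SO₄²⁻] = (2s)^2 · s = 4s^3
4s^3 = 6.63×10⁻⁶  ⇒  s^3 = 1.66×10⁻⁶
s = (1.66×10⁻⁶)^(1/3) = 1.18×10⁻² mol L⁻¹

1.18×10⁻² M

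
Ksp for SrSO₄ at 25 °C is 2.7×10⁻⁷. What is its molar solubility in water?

5.2×10⁻⁴ M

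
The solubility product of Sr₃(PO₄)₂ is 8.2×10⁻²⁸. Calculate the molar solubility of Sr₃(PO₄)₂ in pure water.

1.5×10⁻⁶ M

Sr₃(PO₄)₂(s) ⇌ 3 Sr²⁺(aq) + 2 PO₄³⁻(aq)
With molar solubility s: [Sr²⁺] = 3s, [PO₄³⁻] = 2s.
Ksp = [Sr²⁺]^3[PO₄³⁻]^2 = (3s)^3 · (2s)^2 = 108s^5
108s^5 = 8.2×10⁻²⁸  ⇒  s^5 = 7.6×10⁻³⁰
s = 1.5×10⁻⁶ mol/L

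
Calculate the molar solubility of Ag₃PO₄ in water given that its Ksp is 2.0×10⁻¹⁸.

Ag₃PO₄(s) ⇌ 3 Ag⁺(aq) + PO₄³⁻(aq)
Let s be the molar solubility. Then [Ag⁺] = 3s and [PO₄³⁻] = s.
Ksp = [Ag⁺]^3[PO₄³⁻] = (3s)^3 · s = 27s^4
27s^4 = 2.0×10⁻¹⁸  ⇒  s^4 = 7.4×10⁻²⁰
s = 1.6×10⁻⁵ mol L⁻¹

1.6×10⁻⁵ M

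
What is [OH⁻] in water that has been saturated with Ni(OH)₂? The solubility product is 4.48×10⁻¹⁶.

Ni(OH)₂(s) ⇌ Ni²⁺(aq) + 2 OH⁻(aq)
For each mole of Ni(OH)₂ that dissolves per liter, [Ni²⁺] = s and [OH⁻] = 2s; let s denote this solubility.
Ksp = [Ni²⁺][OH⁻]^2 = s · (2s)^2 = 4s^3 = 4.48×10⁻¹⁶
s = 4.82×10⁻⁶ mol/L
[OH⁻] = 2s = 9.64×10⁻⁶ mol/L

9.64×10⁻⁶ M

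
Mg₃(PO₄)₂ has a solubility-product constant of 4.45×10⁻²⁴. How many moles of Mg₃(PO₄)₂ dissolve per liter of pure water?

8.38×10⁻⁶ M

Mg₃(PO₄)₂(s) ⇌ 3 Mg²⁺(aq) + 2 PO₄³⁻(aq)
If s mol/L of Mg₃(PO₄)₂ dissolves, [Mg²⁺] = 3s and [PO₄³⁻] = 2s.
Ksp = [Mg²⁺]^3[PO₄³⁻]^2 = (3s)^3 · (2s)^2 = 108s^5
108s^5 = 4.45×10⁻²⁴  ⇒  s^5 = 4.12×10⁻²⁶
s = 8.38×10⁻⁶ mol L⁻¹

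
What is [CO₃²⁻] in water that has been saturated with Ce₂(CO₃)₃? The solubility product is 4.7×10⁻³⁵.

Ce₂(CO₃)₃(s) ⇌ 2 Ce³⁺(aq) + 3 CO₃²⁻(aq)
If s mol/L of Ce₂(CO₃)₃ dissolves, [Ce³⁺] = 2s and [CO₃²⁻] = 3s.
Ksp = [Ce³⁺]^2[CO₃²⁻]^3 = (2s)^2 · (3s)^3 = 108s^5 = 4.7×10⁻³⁵
s = 5.3×10⁻⁸ mol/L
[CO₃²⁻] = 3s = 1.6×10⁻⁷ mol/L

1.6×10⁻⁷ M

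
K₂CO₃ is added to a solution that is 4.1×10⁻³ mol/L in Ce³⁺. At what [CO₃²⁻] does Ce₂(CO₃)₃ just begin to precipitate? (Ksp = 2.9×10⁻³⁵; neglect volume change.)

Precipitation begins when Q = Ksp.
Ce₂(CO₃)₃(s) ⇌ 2 Ce³⁺(aq) + 3 CO₃²⁻(aq)
Ksp = [Ce³⁺]^2[CO₃²⁻]^3 = [CO₃²⁻]^3(4.1×10⁻³)^2
[CO₃²⁻]^3 = 2.9×10⁻³⁵ / (4.1×10⁻³)^2 = 1.7×10⁻³⁰
[CO₃²⁻] = 1.2×10⁻¹⁰ mol/L

1.2×10⁻¹⁰ M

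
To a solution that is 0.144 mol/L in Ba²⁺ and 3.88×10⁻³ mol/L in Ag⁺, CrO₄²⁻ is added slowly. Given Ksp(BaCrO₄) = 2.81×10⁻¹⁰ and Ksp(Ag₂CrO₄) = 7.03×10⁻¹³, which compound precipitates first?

Each salt precipitates once Q = Ksp for that salt.
For BaCrO₄: [CrO₄²⁻] = (Ksp/[Ba²⁺]) = 1.95×10⁻⁹ mol/L
For Ag₂CrO₄: [CrO₄²⁻] = (Ksp/[Ag⁺]^2) = 4.67×10⁻⁸ mol/L
Since BaCrO₄ needs less CrO₄²⁻ to reach saturation, it precipitates first.

BaCrO₄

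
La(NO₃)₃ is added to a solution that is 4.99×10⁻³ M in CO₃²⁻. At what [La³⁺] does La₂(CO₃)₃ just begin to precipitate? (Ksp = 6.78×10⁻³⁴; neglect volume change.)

7.39×10⁻¹⁴ M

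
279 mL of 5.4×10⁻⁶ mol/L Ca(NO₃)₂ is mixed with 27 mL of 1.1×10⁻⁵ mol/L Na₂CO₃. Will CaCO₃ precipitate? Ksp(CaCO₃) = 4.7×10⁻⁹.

No

After mixing, V = 279 mL + 27 mL = 306 mL.
[Ca²⁺] = (5.4×10⁻⁶)(279)/306 = 4.9×10⁻⁶ mol/L
[CO₃²⁻] = (1.1×10⁻⁵)(27)/306 = 9.7×10⁻⁷ mol/L
Q = [Ca²⁺][CO₃²⁻] = 4.8×10⁻¹²
Q < Ksp (4.8×10⁻¹² vs 4.7×10⁻⁹); the solution remains unsaturated and no precipitate forms.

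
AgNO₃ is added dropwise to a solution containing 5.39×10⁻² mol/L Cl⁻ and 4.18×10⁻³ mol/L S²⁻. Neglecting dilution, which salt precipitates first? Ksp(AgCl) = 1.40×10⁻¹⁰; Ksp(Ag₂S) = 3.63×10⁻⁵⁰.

Ag₂S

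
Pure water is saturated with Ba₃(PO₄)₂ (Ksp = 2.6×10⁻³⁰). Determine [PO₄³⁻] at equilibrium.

Ba₃(PO₄)₂(s) ⇌ 3 Ba²⁺(aq) + 2 PO₄³⁻(aq)
If s mol/L of Ba₃(PO₄)₂ dissolves, [Ba²⁺] = 3s and [PO₄³⁻] = 2s.
Ksp = [Ba²⁺]^3[PO₄³⁻]^2 = (3s)^3 · (2s)^2 = 108s^5 = 2.6×10⁻³⁰
s = 4.7×10⁻⁷ M
[PO₄³⁻] = 2s = 9.5×10⁻⁷ M

9.5×10⁻⁷ M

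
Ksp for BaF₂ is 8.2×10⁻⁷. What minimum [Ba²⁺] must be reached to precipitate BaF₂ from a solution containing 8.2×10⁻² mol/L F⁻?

1.2×10⁻⁴ M

Each salt precipitates once Q = Ksp for that salt.
BaF₂(s) ⇌ Ba²⁺(aq) + 2 F⁻(aq)
Ksp = [Ba²⁺][F⁻]^2 = [Ba²⁺](8.2×10⁻²)^2
[Ba²⁺] = 8.2×10⁻⁷ / (8.2×10⁻²)^2 = 1.2×10⁻⁴
[Ba²⁺] = 1.2×10⁻⁴ mol/L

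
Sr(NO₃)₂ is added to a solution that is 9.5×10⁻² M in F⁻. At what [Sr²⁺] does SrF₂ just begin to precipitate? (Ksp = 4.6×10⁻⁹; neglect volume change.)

Each salt precipitates once Q = Ksp for that salt.
SrF₂(s) ⇌ Sr²⁺(aq) + 2 F⁻(aq)
Ksp = [Sr²⁺][F⁻]^2 = [Sr²⁺](9.5×10⁻²)^2
[Sr²⁺] = 4.6×10⁻⁹ / (9.5×10⁻²)^2 = 5.1×10⁻⁷
[Sr²⁺] = 5.1×10⁻⁷ M

5.1×10⁻⁷ M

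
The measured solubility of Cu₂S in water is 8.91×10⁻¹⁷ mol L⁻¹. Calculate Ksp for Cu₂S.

Cu₂S(s) ⇌ 2 Cu⁺(aq) + S²⁻(aq)
With molar solubility s: [Cu⁺] = 2s, [S²⁻] = s.
Ksp = [Cu⁺]^2[S²⁻] = (2s)^2 · s = 4s^3
Ksp = 4 × (8.91×10⁻¹⁷)^3 = 2.83×10⁻⁴⁸

Ksp = 2.83×10⁻⁴⁸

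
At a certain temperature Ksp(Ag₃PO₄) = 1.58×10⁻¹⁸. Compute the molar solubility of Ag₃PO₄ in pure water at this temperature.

Ag₃PO₄(s) ⇌ 3 Ag⁺(aq) + PO₄³⁻(aq)
Let s be the molar solubility. Then [Ag⁺] = 3s and [PO₄³⁻] = s.
Ksp = [Ag⁺]^3[PO₄³⁻] = (3s)^3 · s = 27s^4
27s^4 = 1.58×10⁻¹⁸  ⇒  s^4 = 5.85×10⁻²⁰
Taking the 4th root, s = 1.56×10⁻⁵ mol L⁻¹.

1.56×10⁻⁵ M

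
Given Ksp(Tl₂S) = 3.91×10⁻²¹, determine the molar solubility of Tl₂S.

9.92×10⁻⁸ M

Tl₂S(s) ⇌ 2 Tl⁺(aq) + S²⁻(aq)
Let s be the molar solubility. Then [Tl⁺] = 2s and [S²⁻] = s.
Ksp = [Tl⁺]^2[S²⁻] = (2s)^2 · s = 4s^3
4s^3 = 3.91×10⁻²¹  ⇒  s^3 = 9.78×10⁻²²
Taking the 3rd root, s = 9.92×10⁻⁸ M.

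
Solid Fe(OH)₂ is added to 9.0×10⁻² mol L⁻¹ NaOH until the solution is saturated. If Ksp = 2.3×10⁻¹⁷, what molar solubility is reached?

2.8×10⁻¹⁵ M

Fe(OH)₂(s) ⇌ Fe²⁺(aq) + 2 OH⁻(aq)
The solution already contains OH⁻ at 9.0×10⁻² mol L⁻¹. Let s be the molar solubility of Fe(OH)₂.
[OH⁻] ≈ 9.0×10⁻² mol L⁻¹ (common ion dominates); [Fe²⁺] = s.
Ksp = [Fe²⁺][OH⁻]^2 = s(9.0×10⁻²)^2
s = 2.3×10⁻¹⁷ / (9.0×10⁻²)^2 = 2.8×10⁻¹⁵
s = 2.8×10⁻¹⁵ mol L⁻¹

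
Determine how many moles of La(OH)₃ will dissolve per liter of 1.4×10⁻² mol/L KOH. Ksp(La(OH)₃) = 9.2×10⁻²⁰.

La(OH)₃(s) ⇌ La³⁺(aq) + 3 OH⁻(aq)
OH⁻ is already present at 1.4×10⁻² mol/L. If s mol/L of La(OH)₃ dissolves, [La³⁺] = s while [OH⁻] ≈ 1.4×10⁻² mol/L.
Ksp = [La³⁺][OH⁻]^3 = s(1.4×10⁻²)^3
s = 9.2×10⁻²⁰ / (1.4×10⁻²)^3 = 3.4×10⁻¹⁴
s = 3.4×10⁻¹⁴ mol/L

3.4×10⁻¹⁴ M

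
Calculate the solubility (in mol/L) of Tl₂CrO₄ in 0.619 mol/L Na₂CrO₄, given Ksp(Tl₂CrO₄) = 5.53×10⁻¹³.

4.73×10⁻⁷ M

Tl₂CrO₄(s) ⇌ 2 Tl⁺(aq) + CrO₄²⁻(aq)
The solution already contains CrO₄²⁻ at 0.619 mol/L. Let s be the molar solubility of Tl₂CrO₄.
[CrO₄²⁻] ≈ 0.619 mol/L (common ion dominates); [Tl⁺] = 2s.
Ksp = [Tl⁺]^2[CrO₄²⁻] = (2s)^2(0.619)
(2s)^2 = 5.53×10⁻¹³ / (0.619) = 8.93×10⁻¹³
s = 4.73×10⁻⁷ mol/L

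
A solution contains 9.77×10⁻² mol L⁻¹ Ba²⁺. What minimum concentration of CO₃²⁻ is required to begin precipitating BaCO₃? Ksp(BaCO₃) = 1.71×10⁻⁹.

1.75×10⁻⁸ M

A salt starts to precipitate once the ion product Q reaches its Ksp.
BaCO₃(s) ⇌ Ba²⁺(aq) + CO₃²⁻(aq)
Ksp = [Ba²⁺][CO₃²⁻] = [CO₃²⁻](9.77×10⁻²)
[CO₃²⁻] = 1.71×10⁻⁹ / (9.77×10⁻²) = 1.75×10⁻⁸
[CO₃²⁻] = 1.75×10⁻⁸ mol L⁻¹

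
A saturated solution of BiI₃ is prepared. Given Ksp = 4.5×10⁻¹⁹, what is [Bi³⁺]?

1.1×10⁻⁵ M

BiI₃(s) ⇌ Bi³⁺(aq) + 3 I⁻(aq)
With molar solubility s: [Bi³⁺] = s, [I⁻] = 3s.
Ksp = [Bi³⁺][I⁻]^3 = s · (3s)^3 = 27s^4 = 4.5×10⁻¹⁹
s = 1.1×10⁻⁵ mol L⁻¹
[Bi³⁺] = s = 1.1×10⁻⁵ mol L⁻¹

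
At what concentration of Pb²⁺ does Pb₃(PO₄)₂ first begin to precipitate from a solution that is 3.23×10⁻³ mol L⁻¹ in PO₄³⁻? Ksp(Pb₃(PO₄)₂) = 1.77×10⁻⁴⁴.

Precipitation begins when Q = Ksp.
Pb₃(PO₄)₂(s) ⇌ 3 Pb²⁺(aq) + 2 PO₄³⁻(aq)
Ksp = [Pb²⁺]^3[PO₄³⁻]^2 = [Pb²⁺]^3(3.23×10⁻³)^2
[Pb²⁺]^3 = 1.77×10⁻⁴⁴ / (3.23×10⁻³)^2 = 1.70×10⁻³⁹
[Pb²⁺] = 1.19×10⁻¹³ mol L⁻¹

1.19×10⁻¹³ M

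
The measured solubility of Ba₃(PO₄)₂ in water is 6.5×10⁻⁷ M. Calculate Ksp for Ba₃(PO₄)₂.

Ksp = 1.3×10⁻²⁹

Ba₃(PO₄)₂(s) ⇌ 3 Ba²⁺(aq) + 2 PO₄³⁻(aq)
With molar solubility s: [Ba²⁺] = 3s, [PO₄³⁻] = 2s.
Ksp = [Ba²⁺]^3[PO₄³⁻]^2 = (3s)^3 · (2s)^2 = 108s^5
Ksp = 108 × (6.5×10⁻⁷)^5 = 1.3×10⁻²⁹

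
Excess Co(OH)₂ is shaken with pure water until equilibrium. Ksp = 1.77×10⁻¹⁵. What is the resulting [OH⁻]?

1.52×10⁻⁵ M

Co(OH)₂(s) ⇌ Co²⁺(aq) + 2 OH⁻(aq)
Let s be the molar solubility. Then [Co²⁺] = s and [OH⁻] = 2s.
Ksp = [Co²⁺][OH⁻]^2 = s · (2s)^2 = 4s^3 = 1.77×10⁻¹⁵
s = 7.62×10⁻⁶ M
[OH⁻] = 2s = 1.52×10⁻⁵ M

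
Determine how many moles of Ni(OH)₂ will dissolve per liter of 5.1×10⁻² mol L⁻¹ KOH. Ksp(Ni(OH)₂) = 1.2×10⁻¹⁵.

4.6×10⁻¹³ M

Ni(OH)₂(s) ⇌ Ni²⁺(aq) + 2 OH⁻(aq)
The solution already contains OH⁻ at 5.1×10⁻² mol L⁻¹. Let s be the molar solubility of Ni(OH)₂.
[OH⁻] ≈ 5.1×10⁻² mol L⁻¹ (common ion dominates); [Ni²⁺] = s.
Ksp = [Ni²⁺][OH⁻]^2 = s(5.1×10⁻²)^2
s = 1.2×10⁻¹⁵ / (5.1×10⁻²)^2 = 4.6×10⁻¹³
s = 4.6×10⁻¹³ mol L⁻¹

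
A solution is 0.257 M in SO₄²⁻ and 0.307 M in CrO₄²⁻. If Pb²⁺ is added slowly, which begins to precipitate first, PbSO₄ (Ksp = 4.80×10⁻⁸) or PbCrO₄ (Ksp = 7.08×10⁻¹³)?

PbCrO₄

A salt starts to precipitate once the ion product Q reaches its Ksp.
For PbSO₄: [Pb²⁺] = (Ksp/[SO₄²⁻]) = 1.87×10⁻⁷ M
For PbCrO₄: [Pb²⁺] = (Ksp/[CrO₄²⁻]) = 2.31×10⁻¹² M
PbCrO₄ requires the lower [Pb²⁺], so it precipitates first.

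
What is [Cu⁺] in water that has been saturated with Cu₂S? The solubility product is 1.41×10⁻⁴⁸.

1.41×10⁻¹⁶ M

Cu₂S(s) ⇌ 2 Cu⁺(aq) + S²⁻(aq)
Let s be the molar solubility. Then [Cu⁺] = 2s and [S²⁻] = s.
Ksp = [Cu⁺]^2[S²⁻] = (2s)^2 · s = 4s^3 = 1.41×10⁻⁴⁸
s = 7.06×10⁻¹⁷ mol/L
[Cu⁺] = 2s = 1.41×10⁻¹⁶ mol/L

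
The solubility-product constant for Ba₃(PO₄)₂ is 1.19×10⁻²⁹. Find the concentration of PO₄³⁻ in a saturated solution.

Ba₃(PO₄)₂(s) ⇌ 3 Ba²⁺(aq) + 2 PO₄³⁻(aq)
If s mol/L of Ba₃(PO₄)₂ dissolves, [Ba²⁺] = 3s and [PO₄³⁻] = 2s.
Ksp = [Ba²⁺]^3[PO₄³⁻]^2 = (3s)^3 · (2s)^2 = 108s^5 = 1.19×10⁻²⁹
s = 6.43×10⁻⁷ mol L⁻¹
[PO₄³⁻] = 2s = 1.29×10⁻⁶ mol L⁻¹

1.29×10⁻⁶ M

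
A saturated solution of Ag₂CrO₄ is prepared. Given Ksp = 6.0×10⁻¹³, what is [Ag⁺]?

1.1×10⁻⁴ M

Ag₂CrO₄(s) ⇌ 2 Ag⁺(aq) + CrO₄²⁻(aq)
For each mole of Ag₂CrO₄ that dissolves per liter, [Ag⁺] = 2s and [CrO₄²⁻] = s; let s denote this solubility.
Ksp = [Ag⁺]^2[CrO₄²⁻] = (2s)^2 · s = 4s^3 = 6.0×10⁻¹³
s = 5.3×10⁻⁵ mol/L
[Ag⁺] = 2s = 1.1×10⁻⁴ mol/L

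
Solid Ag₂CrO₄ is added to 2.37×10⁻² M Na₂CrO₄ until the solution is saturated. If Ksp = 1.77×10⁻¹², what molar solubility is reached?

Ag₂CrO₄(s) ⇌ 2 Ag⁺(aq) + CrO₄²⁻(aq)
CrO₄²⁻ is already present at 2.37×10⁻² M. If s mol/L of Ag₂CrO₄ dissolves, [Ag⁺] = 2s while [CrO₄²⁻] ≈ 2.37×10⁻² M.
Ksp = [Ag⁺]^2[CrO₄²⁻] = (2s)^2(2.37×10⁻²)
(2s)^2 = 1.77×10⁻¹² / (2.37×10⁻²) = 7.47×10⁻¹¹
s = 4.32×10⁻⁶ M

4.32×10⁻⁶ M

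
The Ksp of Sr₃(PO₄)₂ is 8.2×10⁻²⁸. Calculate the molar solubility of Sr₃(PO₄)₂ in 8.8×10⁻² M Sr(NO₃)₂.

5.5×10⁻¹³ M

Sr₃(PO₄)₂(s) ⇌ 3 Sr²⁺(aq) + 2 PO₄³⁻(aq)
Sr²⁺ is already present at 8.8×10⁻² M. If s mol/L of Sr₃(PO₄)₂ dissolves, [PO₄³⁻] = 2s while [Sr²⁺] ≈ 8.8×10⁻² M.
Ksp = [Sr²⁺]^3[PO₄³⁻]^2 = (8.8×10⁻²)^3(2s)^2
(2s)^2 = 8.2×10⁻²⁸ / (8.8×10⁻²)^3 = 1.2×10⁻²⁴
s = 5.5×10⁻¹³ M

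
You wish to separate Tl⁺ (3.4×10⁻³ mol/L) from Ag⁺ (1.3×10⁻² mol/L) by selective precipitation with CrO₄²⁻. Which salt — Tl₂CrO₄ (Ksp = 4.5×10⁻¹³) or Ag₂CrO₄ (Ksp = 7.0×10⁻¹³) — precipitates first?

Precipitation of each salt begins when its ion product equals Ksp.
For Tl₂CrO₄: [CrO₄²⁻] = (Ksp/[Tl⁺]^2) = 3.9×10⁻⁸ mol/L
For Ag₂CrO₄: [CrO₄²⁻] = (Ksp/[Ag⁺]^2) = 4.1×10⁻⁹ mol/L
Since Ag₂CrO₄ needs less CrO₄²⁻ to reach saturation, it precipitates first.

Ag₂CrO₄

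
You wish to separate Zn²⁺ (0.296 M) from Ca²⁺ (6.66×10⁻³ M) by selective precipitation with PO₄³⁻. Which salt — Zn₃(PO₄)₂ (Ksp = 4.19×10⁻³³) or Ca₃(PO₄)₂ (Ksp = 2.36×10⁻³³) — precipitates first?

Zn₃(PO₄)₂

Each salt precipitates once Q = Ksp for that salt.
For Zn₃(PO₄)₂: [PO₄³⁻] = (Ksp/[Zn²⁺]^3)^(1/2) = 4.02×10⁻¹⁶ M
For Ca₃(PO₄)₂: [PO₄³⁻] = (Ksp/[Ca²⁺]^3)^(1/2) = 8.94×10⁻¹⁴ M
The smaller threshold [PO₄³⁻] is reached first, so Zn₃(PO₄)₂ precipitates first.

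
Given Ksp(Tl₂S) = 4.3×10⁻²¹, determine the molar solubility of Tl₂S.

1.0×10⁻⁷ M

Tl₂S(s) ⇌ 2 Tl⁺(aq) + S²⁻(aq)
With molar solubility s: [Tl⁺] = 2s, [S²⁻] = s.
Ksp = [Tl⁺]^2[S²⁻] = (2s)^2 · s = 4s^3
4s^3 = 4.3×10⁻²¹  ⇒  s^3 = 1.1×10⁻²¹
Taking the 3rd root, s = 1.0×10⁻⁷ mol/L.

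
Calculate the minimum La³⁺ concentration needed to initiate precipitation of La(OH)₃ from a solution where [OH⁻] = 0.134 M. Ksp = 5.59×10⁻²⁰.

2.32×10⁻¹⁷ M

Each salt precipitates once Q = Ksp for that salt.
La(OH)₃(s) ⇌ La³⁺(aq) + 3 OH⁻(aq)
Ksp = [La³⁺][OH⁻]^3 = [La³⁺](0.134)^3
[La³⁺] = 5.59×10⁻²⁰ / (0.134)^3 = 2.32×10⁻¹⁷
[La³⁺] = 2.32×10⁻¹⁷ M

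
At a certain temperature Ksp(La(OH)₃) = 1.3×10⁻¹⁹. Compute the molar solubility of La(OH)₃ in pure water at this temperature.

8.3×10⁻⁶ M

La(OH)₃(s) ⇌ La³⁺(aq) + 3 OH⁻(aq)
With molar solubility s: [La³⁺] = s, [OH⁻] = 3s.
Ksp = [La³⁺][OH⁻]^3 = s · (3s)^3 = 27s^4
27s^4 = 1.3×10⁻¹⁹  ⇒  s^4 = 4.8×10⁻²¹
s = 8.3×10⁻⁶ M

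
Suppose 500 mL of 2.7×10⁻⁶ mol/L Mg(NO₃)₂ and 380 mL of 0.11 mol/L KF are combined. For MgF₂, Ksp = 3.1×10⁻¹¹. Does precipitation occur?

Yes

Total volume after mixing = 500 + 380 = 880 mL.
[Mg²⁺] = (2.7×10⁻⁶)(500)/880 = 1.5×10⁻⁶ mol/L
[F⁻] = (0.11)(380)/880 = 4.8×10⁻² mol/L
Q = [Mg²⁺][F⁻]^2 = 3.5×10⁻⁹
Since Q (3.5×10⁻⁹) exceeds Ksp (3.1×10⁻¹¹), MgF₂ will precipitate.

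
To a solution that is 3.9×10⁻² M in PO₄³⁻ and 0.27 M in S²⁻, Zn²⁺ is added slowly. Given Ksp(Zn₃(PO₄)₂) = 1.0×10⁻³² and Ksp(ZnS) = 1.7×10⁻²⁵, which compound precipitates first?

The threshold for precipitation is Q = Ksp.
For Zn₃(PO₄)₂: [Zn²⁺] = (Ksp/[PO₄³⁻]^2)^(1/3) = 1.9×10⁻¹⁰ M
For ZnS: [Zn²⁺] = (Ksp/[S²⁻]) = 6.3×10⁻²⁵ M
Since ZnS needs less Zn²⁺ to reach saturation, it precipitates first.

ZnS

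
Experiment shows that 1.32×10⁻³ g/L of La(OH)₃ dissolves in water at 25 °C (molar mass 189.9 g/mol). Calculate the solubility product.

Convert to molarity: s = 1.32×10⁻³ / 189.9 = 6.9510×10⁻⁶ mol/L
La(OH)₃(s) ⇌ La³⁺(aq) + 3 OH⁻(aq)
If s mol/L of La(OH)₃ dissolves, [La³⁺] = s and [OH⁻] = 3s.
Ksp = [La³⁺][OH⁻]^3 = s · (3s)^3 = 27s^4
Ksp = 27 × (6.9510×10⁻⁶)^4 = 6.30×10⁻²⁰

Ksp = 6.30×10⁻²⁰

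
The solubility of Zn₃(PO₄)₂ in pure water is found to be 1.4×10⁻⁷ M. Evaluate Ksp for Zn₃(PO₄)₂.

Zn₃(PO₄)₂(s) ⇌ 3 Zn²⁺(aq) + 2 PO₄³⁻(aq)
Call the molar solubility s, so that [Zn²⁺] = 3s and [PO₄³⁻] = 2s.
Ksp = [Zn²⁺]^3[PO₄³⁻]^2 = (3s)^3 · (2s)^2 = 108s^5
Ksp = 108 × (1.4×10⁻⁷)^5 = 5.8×10⁻³³

Ksp = 5.8×10⁻³³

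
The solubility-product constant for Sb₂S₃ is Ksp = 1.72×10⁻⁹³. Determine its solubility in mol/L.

1.10×10⁻¹⁹ M

Sb₂S₃(s) ⇌ 2 Sb³⁺(aq) + 3 S²⁻(aq)
Let s be the molar solubility. Then [Sb³⁺] = 2s and [S²⁻] = 3s.
Ksp = [Sb³⁺]^2[S²⁻]^3 = (2s)^2 · (3s)^3 = 108s^5
108s^5 = 1.72×10⁻⁹³  ⇒  s^5 = 1.59×10⁻⁹⁵
Taking the 5th root, s = 1.10×10⁻¹⁹ mol L⁻¹.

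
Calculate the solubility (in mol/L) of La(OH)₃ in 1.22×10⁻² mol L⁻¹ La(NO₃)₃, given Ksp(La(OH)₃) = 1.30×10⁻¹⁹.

7.34×10⁻⁷ M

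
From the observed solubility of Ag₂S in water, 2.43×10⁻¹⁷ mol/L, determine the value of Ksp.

Ksp = 5.74×10⁻⁵⁰

Ag₂S(s) ⇌ 2 Ag⁺(aq) + S²⁻(aq)
With molar solubility s: [Ag⁺] = 2s, [S²⁻] = s.
Ksp = [Ag⁺]^2[S²⁻] = (2s)^2 · s = 4s^3
Ksp = 4 × (2.43×10⁻¹⁷)^3 = 5.74×10⁻⁵⁰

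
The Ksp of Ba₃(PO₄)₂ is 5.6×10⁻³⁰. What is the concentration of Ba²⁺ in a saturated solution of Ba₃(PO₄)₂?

Ba₃(PO₄)₂(s) ⇌ 3 Ba²⁺(aq) + 2 PO₄³⁻(aq)
If s mol/L of Ba₃(PO₄)₂ dissolves, [Ba²⁺] = 3s and [PO₄³⁻] = 2s.
Ksp = [Ba²⁺]^3[PO₄³⁻]^2 = (3s)^3 · (2s)^2 = 108s^5 = 5.6×10⁻³⁰
s = 5.5×10⁻⁷ M
[Ba²⁺] = 3s = 1.7×10⁻⁶ M

1.7×10⁻⁶ M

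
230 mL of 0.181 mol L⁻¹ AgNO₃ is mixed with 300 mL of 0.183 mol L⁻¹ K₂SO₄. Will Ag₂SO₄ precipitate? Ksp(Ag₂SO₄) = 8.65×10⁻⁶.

Yes

The combined volume is 530 mL.
[Ag⁺] = (0.181)(230)/530 = 7.85×10⁻² mol L⁻¹
[SO₄²⁻] = (0.183)(300)/530 = 0.104 mol L⁻¹
Q = [Ag⁺]^2[SO₄²⁻] = 6.39×10⁻⁴
Q = 6.39×10⁻⁴ > Ksp = 8.65×10⁻⁶, so the solution is supersaturated and Ag₂SO₄ precipitates.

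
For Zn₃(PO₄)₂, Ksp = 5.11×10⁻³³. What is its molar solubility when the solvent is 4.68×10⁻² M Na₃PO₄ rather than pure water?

4.42×10⁻¹¹ M

Zn₃(PO₄)₂(s) ⇌ 3 Zn²⁺(aq) + 2 PO₄³⁻(aq)
The solution already contains PO₄³⁻ at 4.68×10⁻² M. Let s be the molar solubility of Zn₃(PO₄)₂.
[PO₄³⁻] ≈ 4.68×10⁻² M (common ion dominates); [Zn²⁺] = 3s.
Ksp = [Zn²⁺]^3[PO₄³⁻]^2 = (3s)^3(4.68×10⁻²)^2
(3s)^3 = 5.11×10⁻³³ / (4.68×10⁻²)^2 = 2.33×10⁻³⁰
s = 4.42×10⁻¹¹ M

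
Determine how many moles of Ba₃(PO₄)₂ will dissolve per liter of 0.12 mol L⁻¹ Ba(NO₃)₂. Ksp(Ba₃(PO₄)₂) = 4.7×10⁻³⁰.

Ba₃(PO₄)₂(s) ⇌ 3 Ba²⁺(aq) + 2 PO₄³⁻(aq)
Ba²⁺ is already present at 0.12 mol L⁻¹. If s mol/L of Ba₃(PO₄)₂ dissolves, [PO₄³⁻] = 2s while [Ba²⁺] ≈ 0.12 mol L⁻¹.
Ksp = [Ba²⁺]^3[PO₄³⁻]^2 = (0.12)^3(2s)^2
(2s)^2 = 4.7×10⁻³⁰ / (0.12)^3 = 2.7×10⁻²⁷
s = 2.6×10⁻¹⁴ mol L⁻¹

2.6×10⁻¹⁴ M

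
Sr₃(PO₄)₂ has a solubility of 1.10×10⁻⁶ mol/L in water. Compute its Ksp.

Ksp = 1.74×10⁻²⁸

Sr₃(PO₄)₂(s) ⇌ 3 Sr²⁺(aq) + 2 PO₄³⁻(aq)
For each mole of Sr₃(PO₄)₂ that dissolves per liter, [Sr²⁺] = 3s and [PO₄³⁻] = 2s; let s denote this solubility.
Ksp = [Sr²⁺]^3[PO₄³⁻]^2 = (3s)^3 · (2s)^2 = 108s^5
Ksp = 108 × (1.10×10⁻⁶)^5 = 1.74×10⁻²⁸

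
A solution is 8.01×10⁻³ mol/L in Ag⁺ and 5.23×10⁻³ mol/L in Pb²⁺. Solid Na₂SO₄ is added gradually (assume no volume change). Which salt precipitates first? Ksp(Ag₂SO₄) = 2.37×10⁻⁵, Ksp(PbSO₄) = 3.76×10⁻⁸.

PbSO₄

The threshold for precipitation is Q = Ksp.
For Ag₂SO₄: [SO₄²⁻] = (Ksp/[Ag⁺]^2) = 0.369 mol/L
For PbSO₄: [SO₄²⁻] = (Ksp/[Pb²⁺]) = 7.19×10⁻⁶ mol/L
Since PbSO₄ needs less SO₄²⁻ to reach saturation, it precipitates first.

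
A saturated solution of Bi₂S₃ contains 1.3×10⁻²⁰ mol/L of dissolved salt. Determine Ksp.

Ksp = 4.0×10⁻⁹⁸

Bi₂S₃(s) ⇌ 2 Bi³⁺(aq) + 3 S²⁻(aq)
If s mol/L of Bi₂S₃ dissolves, [Bi³⁺] = 2s and [S²⁻] = 3s.
Ksp = [Bi³⁺]^2[S²⁻]^3 = (2s)^2 · (3s)^3 = 108s^5
Ksp = 108 × (1.3×10⁻²⁰)^5 = 4.0×10⁻⁹⁸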